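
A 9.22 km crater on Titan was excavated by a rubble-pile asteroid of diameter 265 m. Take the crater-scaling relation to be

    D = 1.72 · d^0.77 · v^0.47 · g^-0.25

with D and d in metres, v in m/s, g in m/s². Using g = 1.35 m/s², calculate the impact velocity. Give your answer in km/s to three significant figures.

Rearranging for v: v = [D / (1.72 · 265^0.77 · 1.35^-0.25)]^(1/0.47).
D = 9220 m.
265^0.77 = 73.43
1.35^-0.25 = 0.9277
Denominator = 1.72 × 73.43 × 0.9277 = 117.2
D / 117.2 = 9220 / 117.2 = 78.67
v = 78.67^(1/0.47) = 78.67^2.1277 = 10807 m/s

v ≈ 10.8 km/s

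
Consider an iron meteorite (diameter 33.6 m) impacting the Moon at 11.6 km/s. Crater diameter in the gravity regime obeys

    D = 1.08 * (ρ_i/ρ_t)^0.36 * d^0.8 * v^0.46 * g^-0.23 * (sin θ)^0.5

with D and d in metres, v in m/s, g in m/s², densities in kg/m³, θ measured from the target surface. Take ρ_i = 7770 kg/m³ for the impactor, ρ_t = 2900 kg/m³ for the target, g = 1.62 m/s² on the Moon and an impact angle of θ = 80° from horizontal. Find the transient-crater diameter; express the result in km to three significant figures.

In SI units: v = 11600 m/s.
(ρ_i/ρ_t)^0.36 = (7770/2900)^0.36 = 1.426
d^0.8 = 33.6^0.8 = 16.64
v^0.46 = 11600^0.46 = 74.07
g^-0.23 = 1.62^-0.23 = 0.8950
(sin 80°)^0.5 = 0.9848^0.5 = 0.9924
D = 1.08 × 1.426 × 16.64 × 74.07 × 0.8950 × 0.9924 = 1686 m
   = 1.686 km

D ≈ 1.69 km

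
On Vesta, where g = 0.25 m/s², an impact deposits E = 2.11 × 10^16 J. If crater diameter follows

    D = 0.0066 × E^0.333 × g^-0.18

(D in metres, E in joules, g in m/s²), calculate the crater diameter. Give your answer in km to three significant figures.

D ≈ 2.31 km

E^0.333 = (2.11 × 10^16)^0.333 = 2.729 × 10^5
g^-0.18 = 0.25^-0.18 = 1.283
D = 0.0066 × 2.729 × 10^5 × 1.283 = 2311 m
   = 2.311 km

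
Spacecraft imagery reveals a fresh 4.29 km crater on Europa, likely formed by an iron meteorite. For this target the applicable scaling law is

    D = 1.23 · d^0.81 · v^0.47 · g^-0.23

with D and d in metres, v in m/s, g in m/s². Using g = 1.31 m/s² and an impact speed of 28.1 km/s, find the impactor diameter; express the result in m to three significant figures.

d ≈ 66.9 m

Rearranging for d: d = [D / (1.23 · 28100^0.47 · 1.31^-0.23)]^(1/0.81).
D = 4290 m.
28100^0.47 = 123.3
1.31^-0.23 = 0.9398
Denominator = 1.23 × 123.3 × 0.9398 = 142.5
D / 142.5 = 4290 / 142.5 = 30.11
d = 30.11^(1/0.81) = 30.11^1.2346 = 66.93 m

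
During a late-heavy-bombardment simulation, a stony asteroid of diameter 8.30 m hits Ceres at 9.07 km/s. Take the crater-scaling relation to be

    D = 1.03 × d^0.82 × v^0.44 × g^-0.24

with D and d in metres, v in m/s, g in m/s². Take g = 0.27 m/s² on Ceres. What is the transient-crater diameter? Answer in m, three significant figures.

D ≈ 441 m

In SI units: v = 9070 m/s.
d^0.82 = 8.3^0.82 = 5.671
v^0.44 = 9070^0.44 = 55.12
g^-0.24 = 0.27^-0.24 = 1.369
D = 1.03 × 5.671 × 55.12 × 1.369 = 440.8 m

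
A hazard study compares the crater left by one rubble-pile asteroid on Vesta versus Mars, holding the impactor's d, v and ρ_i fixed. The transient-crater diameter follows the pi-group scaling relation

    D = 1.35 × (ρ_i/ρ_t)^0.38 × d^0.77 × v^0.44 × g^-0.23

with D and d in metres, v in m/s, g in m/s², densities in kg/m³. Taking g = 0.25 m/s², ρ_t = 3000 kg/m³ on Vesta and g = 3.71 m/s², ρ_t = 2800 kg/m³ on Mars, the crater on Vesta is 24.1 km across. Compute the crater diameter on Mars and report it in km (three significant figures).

The impactor-only factors (d, v, ρ_i) cancel in the ratio, leaving D_Mars/D_Vesta = (g_Mars/g_Vesta)^-0.23 · (ρ_t,Vesta/ρ_t,Mars)^0.38.
(3.71/0.25)^-0.23 = 14.84^-0.23 = 0.5377
(3000/2800)^0.38 = 1.071^0.38 = 1.026
Ratio = 0.5377 × 1.026 = 0.5517
D_Mars = 0.5517 × 24.1 km = 13.3 km

D ≈ 13.3 km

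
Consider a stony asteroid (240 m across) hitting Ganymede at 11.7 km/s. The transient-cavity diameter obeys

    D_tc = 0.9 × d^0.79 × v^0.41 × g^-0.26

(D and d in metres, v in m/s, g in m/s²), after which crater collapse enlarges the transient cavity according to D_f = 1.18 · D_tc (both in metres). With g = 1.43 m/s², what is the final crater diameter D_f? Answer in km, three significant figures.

D_f ≈ 3.42 km

v = 11700 m/s.
d^0.79 = 240^0.79 = 75.92
v^0.41 = 11700^0.41 = 46.55
g^-0.26 = 1.43^-0.26 = 0.9112
D_tc = 0.9 × 75.92 × 46.55 × 0.9112 = 2898 m
D_f = 1.18 × 2898 = 3420 m
     = 3.420 km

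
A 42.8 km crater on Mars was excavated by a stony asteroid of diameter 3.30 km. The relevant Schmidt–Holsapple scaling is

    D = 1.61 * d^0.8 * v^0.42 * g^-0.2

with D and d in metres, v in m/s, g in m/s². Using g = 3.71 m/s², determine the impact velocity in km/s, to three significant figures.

Rearranging for v: v = [D / (1.61 · 3300^0.8 · 3.71^-0.2)]^(1/0.42).
D = 42800 m.
3300^0.8 = 652.8
3.71^-0.2 = 0.7694
Denominator = 1.61 × 652.8 × 0.7694 = 808.6
D / 808.6 = 42800 / 808.6 = 52.93
v = 52.93^(1/0.42) = 52.93^2.381 = 12710 m/s

v ≈ 12.7 km/s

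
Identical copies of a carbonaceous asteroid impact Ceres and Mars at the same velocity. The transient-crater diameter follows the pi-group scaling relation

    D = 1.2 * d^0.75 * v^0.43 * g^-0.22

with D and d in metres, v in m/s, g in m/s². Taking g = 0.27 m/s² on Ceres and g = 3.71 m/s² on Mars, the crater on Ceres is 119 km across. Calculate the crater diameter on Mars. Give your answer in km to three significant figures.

D ≈ 66.9 km

All impactor-dependent factors cancel in the ratio, leaving D_Mars/D_Ceres = (g_Mars/g_Ceres)^-0.22.
(3.71/0.27)^-0.22 = 13.74^-0.22 = 0.5619
D_Mars = 0.5619 × 119 km = 66.9 km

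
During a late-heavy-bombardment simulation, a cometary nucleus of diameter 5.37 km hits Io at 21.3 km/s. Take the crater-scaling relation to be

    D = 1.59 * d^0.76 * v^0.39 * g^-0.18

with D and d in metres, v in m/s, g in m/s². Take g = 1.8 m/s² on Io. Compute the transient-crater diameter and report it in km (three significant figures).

D ≈ 47.7 km

In SI units: d = 5370 m, v = 21300 m/s.
d^0.76 = 5370^0.76 = 683.6
v^0.39 = 21300^0.39 = 48.76
g^-0.18 = 1.8^-0.18 = 0.8996
D = 1.59 × 683.6 × 48.76 × 0.8996 = 47677 m
   = 47.68 km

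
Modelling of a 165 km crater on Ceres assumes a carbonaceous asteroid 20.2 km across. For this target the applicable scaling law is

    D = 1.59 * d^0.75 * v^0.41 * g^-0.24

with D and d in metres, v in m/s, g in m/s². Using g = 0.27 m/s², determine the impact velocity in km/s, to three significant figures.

v ≈ 10.6 km/s

Rearranging for v: v = [D / (1.59 · 20200^0.75 · 0.27^-0.24)]^(1/0.41).
D = 165000 m.
20200^0.75 = 1694
0.27^-0.24 = 1.369
Denominator = 1.59 × 1694 × 1.369 = 3687
D / 3687 = 165000 / 3687 = 44.75
v = 44.75^(1/0.41) = 44.75^2.439 = 10624 m/s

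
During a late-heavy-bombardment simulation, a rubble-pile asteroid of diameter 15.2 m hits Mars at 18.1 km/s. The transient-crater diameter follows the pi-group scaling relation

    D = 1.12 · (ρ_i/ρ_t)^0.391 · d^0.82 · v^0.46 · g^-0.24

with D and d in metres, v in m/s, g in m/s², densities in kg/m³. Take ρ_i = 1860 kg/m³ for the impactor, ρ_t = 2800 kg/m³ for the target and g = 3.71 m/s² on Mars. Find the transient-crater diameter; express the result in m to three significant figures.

In SI units: v = 18100 m/s.
(ρ_i/ρ_t)^0.391 = (1860/2800)^0.391 = 0.8522
d^0.82 = 15.2^0.82 = 9.313
v^0.46 = 18100^0.46 = 90.89
g^-0.24 = 3.71^-0.24 = 0.7300
D = 1.12 × 0.8522 × 9.313 × 90.89 × 0.7300 = 589.8 m

D ≈ 590 m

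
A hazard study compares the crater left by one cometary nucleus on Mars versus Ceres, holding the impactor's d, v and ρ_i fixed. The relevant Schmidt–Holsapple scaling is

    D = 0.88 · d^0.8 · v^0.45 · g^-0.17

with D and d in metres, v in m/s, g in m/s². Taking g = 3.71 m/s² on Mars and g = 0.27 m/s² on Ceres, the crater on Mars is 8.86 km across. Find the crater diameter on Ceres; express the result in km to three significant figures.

D ≈ 13.8 km

All impactor-dependent factors cancel in the ratio, leaving D_Ceres/D_Mars = (g_Ceres/g_Mars)^-0.17.
(0.27/3.71)^-0.17 = 0.07278^-0.17 = 1.561
D_Ceres = 1.561 × 8.86 km = 13.8 km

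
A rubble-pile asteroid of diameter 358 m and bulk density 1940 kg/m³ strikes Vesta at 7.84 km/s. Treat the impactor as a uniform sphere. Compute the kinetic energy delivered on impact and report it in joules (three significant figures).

E ≈ 1.43 × 10^18 J

v = 7840 m/s.
Mass m = (π/6) ρ d³ = (π/6) × 1940 × (358)³ = 4.661 × 10^10 kg
E = ½ m v² = 0.5 × 4.661 × 10^10 × (7840)² = 1.432 × 10^18 J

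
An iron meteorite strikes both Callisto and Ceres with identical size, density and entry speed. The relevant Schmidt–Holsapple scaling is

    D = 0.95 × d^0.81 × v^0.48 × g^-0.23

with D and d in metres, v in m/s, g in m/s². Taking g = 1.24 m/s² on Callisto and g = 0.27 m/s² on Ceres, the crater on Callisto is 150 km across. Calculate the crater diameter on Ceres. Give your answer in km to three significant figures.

All impactor-dependent factors cancel in the ratio, leaving D_Ceres/D_Callisto = (g_Ceres/g_Callisto)^-0.23.
(0.27/1.24)^-0.23 = 0.2177^-0.23 = 1.420
D_Ceres = 1.420 × 150 km = 213 km

D ≈ 213 km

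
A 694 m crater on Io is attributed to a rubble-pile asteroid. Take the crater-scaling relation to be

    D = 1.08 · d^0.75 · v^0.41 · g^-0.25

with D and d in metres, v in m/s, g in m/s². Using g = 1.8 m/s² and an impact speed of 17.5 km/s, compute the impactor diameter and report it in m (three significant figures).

Rearranging for d: d = [D / (1.08 · 17500^0.41 · 1.8^-0.25)]^(1/0.75).
17500^0.41 = 54.91
1.8^-0.25 = 0.8633
Denominator = 1.08 × 54.91 × 0.8633 = 51.20
D / 51.20 = 694 / 51.20 = 13.55
d = 13.55^(1/0.75) = 13.55^1.3333 = 32.30 m

d ≈ 32.3 m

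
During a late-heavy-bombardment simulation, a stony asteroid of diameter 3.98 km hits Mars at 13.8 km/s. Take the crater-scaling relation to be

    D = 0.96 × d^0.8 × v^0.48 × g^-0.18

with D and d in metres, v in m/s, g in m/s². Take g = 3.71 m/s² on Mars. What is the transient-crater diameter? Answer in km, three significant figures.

In SI units: d = 3980 m, v = 13800 m/s.
d^0.8 = 3980^0.8 = 758.4
v^0.48 = 13800^0.48 = 97.08
g^-0.18 = 3.71^-0.18 = 0.7898
D = 0.96 × 758.4 × 97.08 × 0.7898 = 55823 m
   = 55.82 km

D ≈ 55.8 km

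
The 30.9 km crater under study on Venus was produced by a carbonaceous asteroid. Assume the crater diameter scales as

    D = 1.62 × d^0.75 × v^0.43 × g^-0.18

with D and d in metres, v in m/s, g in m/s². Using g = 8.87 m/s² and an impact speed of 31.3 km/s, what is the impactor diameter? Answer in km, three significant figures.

d ≈ 2.28 km

Rearranging for d: d = [D / (1.62 · 31300^0.43 · 8.87^-0.18)]^(1/0.75).
D = 30900 m.
31300^0.43 = 85.72
8.87^-0.18 = 0.6751
Denominator = 1.62 × 85.72 × 0.6751 = 93.75
D / 93.75 = 30900 / 93.75 = 329.6
d = 329.6^(1/0.75) = 329.6^1.3333 = 2276 m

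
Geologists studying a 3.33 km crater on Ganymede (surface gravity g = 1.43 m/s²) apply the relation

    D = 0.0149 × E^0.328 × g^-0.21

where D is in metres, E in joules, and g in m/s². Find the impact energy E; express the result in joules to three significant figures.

E ≈ 2.56 × 10^16 J

Rearranging: E = [D / (0.0149 · g^-0.21)]^(1/0.328).
D = 3330 m.
g^-0.21 = 1.43^-0.21 = 0.9276
D / (0.0149 × 0.9276) = 3330 / (0.01382) = 2.410 × 10^5
E = (2.410 × 10^5)^3.0488 = 2.563 × 10^16 J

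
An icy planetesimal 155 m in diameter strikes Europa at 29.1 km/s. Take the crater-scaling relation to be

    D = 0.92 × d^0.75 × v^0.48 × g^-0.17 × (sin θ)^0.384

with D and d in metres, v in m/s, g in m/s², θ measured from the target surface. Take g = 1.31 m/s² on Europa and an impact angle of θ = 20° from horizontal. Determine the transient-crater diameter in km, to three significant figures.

D ≈ 3.55 km

In SI units: v = 29100 m/s.
d^0.75 = 155^0.75 = 43.93
v^0.48 = 29100^0.48 = 138.9
g^-0.17 = 1.31^-0.17 = 0.9551
(sin 20°)^0.384 = 0.3420^0.384 = 0.6623
D = 0.92 × 43.93 × 138.9 × 0.9551 × 0.6623 = 3551 m
   = 3.551 km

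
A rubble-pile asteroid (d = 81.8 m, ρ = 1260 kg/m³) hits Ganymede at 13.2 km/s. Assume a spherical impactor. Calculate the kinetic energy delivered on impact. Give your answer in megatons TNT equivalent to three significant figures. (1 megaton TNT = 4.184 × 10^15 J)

v = 13200 m/s.
Mass m = (π/6) ρ d³ = (π/6) × 1260 × (81.8)³ = 3.611 × 10^8 kg
E = ½ m v² = 0.5 × 3.611 × 10^8 × (13200)² = 3.146 × 10^16 J
   = 3.146 × 10^16 / 4.184×10^15 = 7.519 Mt

E ≈ 7.52 Mt TNT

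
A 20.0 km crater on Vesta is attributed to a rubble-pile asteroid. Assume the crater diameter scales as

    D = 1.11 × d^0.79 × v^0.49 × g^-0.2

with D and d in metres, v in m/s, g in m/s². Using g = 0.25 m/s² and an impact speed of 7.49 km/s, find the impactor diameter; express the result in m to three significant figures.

d ≈ 678 m

Rearranging for d: d = [D / (1.11 · 7490^0.49 · 0.25^-0.2)]^(1/0.79).
D = 20000 m.
7490^0.49 = 79.16
0.25^-0.2 = 1.320
Denominator = 1.11 × 79.16 × 1.320 = 116.0
D / 116.0 = 20000 / 116.0 = 172.4
d = 172.4^(1/0.79) = 172.4^1.2658 = 677.7 m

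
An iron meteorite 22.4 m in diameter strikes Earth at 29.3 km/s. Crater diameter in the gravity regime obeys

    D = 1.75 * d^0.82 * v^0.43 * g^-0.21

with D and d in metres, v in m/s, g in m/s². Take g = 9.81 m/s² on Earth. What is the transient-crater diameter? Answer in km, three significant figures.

D ≈ 1.16 km

In SI units: v = 29300 m/s.
d^0.82 = 22.4^0.82 = 12.80
v^0.43 = 29300^0.43 = 83.32
g^-0.21 = 9.81^-0.21 = 0.6191
D = 1.75 × 12.80 × 83.32 × 0.6191 = 1155 m
   = 1.155 km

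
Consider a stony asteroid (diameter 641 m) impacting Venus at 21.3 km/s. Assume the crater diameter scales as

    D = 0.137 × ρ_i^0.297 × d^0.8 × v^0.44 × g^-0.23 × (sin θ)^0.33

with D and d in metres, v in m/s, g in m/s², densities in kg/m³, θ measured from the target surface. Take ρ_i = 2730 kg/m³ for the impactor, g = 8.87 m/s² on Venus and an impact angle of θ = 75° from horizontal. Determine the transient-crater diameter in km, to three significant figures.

D ≈ 12.1 km

In SI units: v = 21300 m/s.
ρ_i^0.297 = 2730^0.297 = 10.48
d^0.8 = 641^0.8 = 176.0
v^0.44 = 21300^0.44 = 80.26
g^-0.23 = 8.87^-0.23 = 0.6053
(sin 75°)^0.33 = 0.9659^0.33 = 0.9886
D = 0.137 × 10.48 × 176.0 × 80.26 × 0.6053 × 0.9886 = 12136 m
   = 12.14 km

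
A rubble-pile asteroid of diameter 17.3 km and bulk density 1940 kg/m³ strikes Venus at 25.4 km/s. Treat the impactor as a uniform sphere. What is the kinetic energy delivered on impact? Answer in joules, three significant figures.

E ≈ 1.70 × 10^24 J

d = 17300 m; v = 25400 m/s.
Mass m = (π/6) ρ d³ = (π/6) × 1940 × (17300)³ = 5.259 × 10^15 kg
E = ½ m v² = 0.5 × 5.259 × 10^15 × (25400)² = 1.696 × 10^24 J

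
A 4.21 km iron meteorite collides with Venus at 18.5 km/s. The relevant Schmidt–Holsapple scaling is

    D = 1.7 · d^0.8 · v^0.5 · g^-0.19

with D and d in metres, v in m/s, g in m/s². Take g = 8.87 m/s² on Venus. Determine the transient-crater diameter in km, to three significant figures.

In SI units: d = 4210 m, v = 18500 m/s.
d^0.8 = 4210^0.8 = 793.3
v^0.5 = 18500^0.5 = 136.0
g^-0.19 = 8.87^-0.19 = 0.6605
D = 1.7 × 793.3 × 136.0 × 0.6605 = 1.211 × 10^5 m
   = 121.1 km

D ≈ 121 km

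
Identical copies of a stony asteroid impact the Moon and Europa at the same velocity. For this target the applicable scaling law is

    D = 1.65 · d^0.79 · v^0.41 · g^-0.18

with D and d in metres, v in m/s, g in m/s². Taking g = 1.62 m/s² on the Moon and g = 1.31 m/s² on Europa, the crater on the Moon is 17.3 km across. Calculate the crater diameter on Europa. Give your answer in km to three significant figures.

D ≈ 18.0 km

All impactor-dependent factors cancel in the ratio, leaving D_Europa/D_Moon = (g_Europa/g_Moon)^-0.18.
(1.31/1.62)^-0.18 = 0.8086^-0.18 = 1.039
D_Europa = 1.039 × 17.3 km = 18.0 km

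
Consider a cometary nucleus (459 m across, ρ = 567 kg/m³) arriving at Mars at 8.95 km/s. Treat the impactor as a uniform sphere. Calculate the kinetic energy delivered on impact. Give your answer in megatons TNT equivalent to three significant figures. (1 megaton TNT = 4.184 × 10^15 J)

v = 8950 m/s.
Mass m = (π/6) ρ d³ = (π/6) × 567 × (459)³ = 2.871 × 10^10 kg
E = ½ m v² = 0.5 × 2.871 × 10^10 × (8950)² = 1.150 × 10^18 J
   = 1.150 × 10^18 / 4.184×10^15 = 274.9 Mt

E ≈ 275 Mt TNT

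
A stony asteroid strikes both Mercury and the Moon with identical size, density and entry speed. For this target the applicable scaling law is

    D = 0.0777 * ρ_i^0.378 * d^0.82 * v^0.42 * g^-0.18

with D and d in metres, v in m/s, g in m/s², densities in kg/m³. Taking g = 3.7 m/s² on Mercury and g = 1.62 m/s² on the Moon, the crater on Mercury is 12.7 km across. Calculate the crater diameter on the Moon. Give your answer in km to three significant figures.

D ≈ 14.7 km

All impactor-dependent factors cancel in the ratio, leaving D_Moon/D_Mercury = (g_Moon/g_Mercury)^-0.18.
(1.62/3.7)^-0.18 = 0.4378^-0.18 = 1.160
D_Moon = 1.160 × 12.7 km = 14.7 km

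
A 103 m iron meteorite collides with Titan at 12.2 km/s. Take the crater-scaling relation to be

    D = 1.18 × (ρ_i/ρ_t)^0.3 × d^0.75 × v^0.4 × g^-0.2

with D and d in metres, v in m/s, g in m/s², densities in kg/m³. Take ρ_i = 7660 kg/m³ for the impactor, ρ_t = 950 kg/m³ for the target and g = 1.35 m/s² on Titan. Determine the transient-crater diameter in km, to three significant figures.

In SI units: v = 12200 m/s.
(ρ_i/ρ_t)^0.3 = (7660/950)^0.3 = 1.870
d^0.75 = 103^0.75 = 32.33
v^0.4 = 12200^0.4 = 43.11
g^-0.2 = 1.35^-0.2 = 0.9417
D = 1.18 × 1.870 × 32.33 × 43.11 × 0.9417 = 2896 m
   = 2.896 km

D ≈ 2.90 km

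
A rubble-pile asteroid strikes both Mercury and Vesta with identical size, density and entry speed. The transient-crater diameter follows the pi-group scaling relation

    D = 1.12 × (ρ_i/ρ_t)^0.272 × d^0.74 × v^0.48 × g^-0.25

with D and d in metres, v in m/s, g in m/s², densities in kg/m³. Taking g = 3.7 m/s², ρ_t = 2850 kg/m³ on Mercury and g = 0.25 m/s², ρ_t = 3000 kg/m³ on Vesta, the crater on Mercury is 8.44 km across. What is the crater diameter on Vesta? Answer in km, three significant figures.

D ≈ 16.3 km

The impactor-only factors (d, v, ρ_i) cancel in the ratio, leaving D_Vesta/D_Mercury = (g_Vesta/g_Mercury)^-0.25 · (ρ_t,Mercury/ρ_t,Vesta)^0.272.
(0.25/3.7)^-0.25 = 0.06757^-0.25 = 1.961
(2850/3000)^0.272 = 0.9500^0.272 = 0.9861
Ratio = 1.961 × 0.9861 = 1.934
D_Vesta = 1.934 × 8.44 km = 16.3 km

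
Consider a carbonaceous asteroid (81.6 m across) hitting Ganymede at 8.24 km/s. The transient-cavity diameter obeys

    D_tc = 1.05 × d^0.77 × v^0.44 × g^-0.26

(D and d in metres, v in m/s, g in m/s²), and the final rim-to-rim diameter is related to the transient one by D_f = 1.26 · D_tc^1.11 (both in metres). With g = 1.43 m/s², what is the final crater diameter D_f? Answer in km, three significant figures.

D_f ≈ 4.22 km

v = 8240 m/s.
d^0.77 = 81.6^0.77 = 29.65
v^0.44 = 8240^0.44 = 52.85
g^-0.26 = 1.43^-0.26 = 0.9112
D_tc = 1.05 × 29.65 × 52.85 × 0.9112 = 1499 m
D_f = 1.26 × (1499)^1.11 = 4222 m
     = 4.222 km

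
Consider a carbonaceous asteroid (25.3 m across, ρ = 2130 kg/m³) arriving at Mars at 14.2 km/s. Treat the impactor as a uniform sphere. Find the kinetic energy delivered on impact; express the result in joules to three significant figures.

v = 14200 m/s.
Mass m = (π/6) ρ d³ = (π/6) × 2130 × (25.3)³ = 1.806 × 10^7 kg
E = ½ m v² = 0.5 × 1.806 × 10^7 × (14200)² = 1.821 × 10^15 J

E ≈ 1.82 × 10^15 J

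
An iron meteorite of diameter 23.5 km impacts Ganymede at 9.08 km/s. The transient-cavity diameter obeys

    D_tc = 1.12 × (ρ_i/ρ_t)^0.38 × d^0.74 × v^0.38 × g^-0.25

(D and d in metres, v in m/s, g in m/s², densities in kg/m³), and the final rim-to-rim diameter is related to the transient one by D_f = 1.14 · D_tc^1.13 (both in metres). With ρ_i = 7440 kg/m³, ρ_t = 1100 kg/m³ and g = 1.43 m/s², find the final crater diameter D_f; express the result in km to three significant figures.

D_f ≈ 602 km

In SI: d = 23500 m, v = 9080 m/s.
(ρ_i/ρ_t)^0.38 = (7440/1100)^0.38 = 2.068
d^0.74 = 23500^0.74 = 1716
v^0.38 = 9080^0.38 = 31.92
g^-0.25 = 1.43^-0.25 = 0.9145
D_tc = 1.12 × 2.068 × 1716 × 31.92 × 0.9145 = 1.160 × 10^5 m
D_f = 1.14 × (1.160 × 10^5)^1.13 = 6.022 × 10^5 m
     = 602.2 km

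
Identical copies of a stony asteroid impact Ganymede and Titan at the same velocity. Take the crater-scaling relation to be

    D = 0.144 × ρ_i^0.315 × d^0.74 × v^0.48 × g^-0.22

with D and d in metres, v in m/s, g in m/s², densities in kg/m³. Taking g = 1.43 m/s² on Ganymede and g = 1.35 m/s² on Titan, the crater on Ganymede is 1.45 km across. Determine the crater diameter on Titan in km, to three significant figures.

D ≈ 1.47 km

All impactor-dependent factors cancel in the ratio, leaving D_Titan/D_Ganymede = (g_Titan/g_Ganymede)^-0.22.
(1.35/1.43)^-0.22 = 0.9441^-0.22 = 1.013
D_Titan = 1.013 × 1.45 km = 1.47 km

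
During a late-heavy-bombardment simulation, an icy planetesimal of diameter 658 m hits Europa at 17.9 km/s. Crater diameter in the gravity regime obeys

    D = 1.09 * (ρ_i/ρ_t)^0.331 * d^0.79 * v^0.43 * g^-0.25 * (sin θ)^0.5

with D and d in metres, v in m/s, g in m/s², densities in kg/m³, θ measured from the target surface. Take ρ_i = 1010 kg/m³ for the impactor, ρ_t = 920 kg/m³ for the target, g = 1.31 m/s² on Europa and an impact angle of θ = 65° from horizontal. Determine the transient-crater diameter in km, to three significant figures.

D ≈ 11.4 km

In SI units: v = 17900 m/s.
(ρ_i/ρ_t)^0.331 = (1010/920)^0.331 = 1.031
d^0.79 = 658^0.79 = 168.4
v^0.43 = 17900^0.43 = 67.41
g^-0.25 = 1.31^-0.25 = 0.9347
(sin 65°)^0.5 = 0.9063^0.5 = 0.9520
D = 1.09 × 1.031 × 168.4 × 67.41 × 0.9347 × 0.9520 = 11352 m
   = 11.35 km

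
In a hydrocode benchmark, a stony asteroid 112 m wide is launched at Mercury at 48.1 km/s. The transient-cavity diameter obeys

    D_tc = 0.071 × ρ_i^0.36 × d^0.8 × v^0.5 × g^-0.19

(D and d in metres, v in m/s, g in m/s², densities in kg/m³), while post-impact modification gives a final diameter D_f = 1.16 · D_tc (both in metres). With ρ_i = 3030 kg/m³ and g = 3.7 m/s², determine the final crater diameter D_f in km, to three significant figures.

v = 48100 m/s.
ρ_i^0.36 = 3030^0.36 = 17.92
d^0.8 = 112^0.8 = 43.59
v^0.5 = 48100^0.5 = 219.3
g^-0.19 = 3.7^-0.19 = 0.7799
D_tc = 0.071 × 17.92 × 43.59 × 219.3 × 0.7799 = 9486 m
D_f = 1.16 × 9486 = 11004 m
     = 11.00 km

D_f ≈ 11.0 km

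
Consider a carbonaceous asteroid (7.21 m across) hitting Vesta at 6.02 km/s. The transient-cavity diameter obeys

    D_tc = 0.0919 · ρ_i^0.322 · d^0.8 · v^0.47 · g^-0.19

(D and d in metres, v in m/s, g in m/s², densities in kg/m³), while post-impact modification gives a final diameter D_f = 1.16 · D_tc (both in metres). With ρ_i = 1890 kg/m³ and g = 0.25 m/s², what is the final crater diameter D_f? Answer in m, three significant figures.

v = 6020 m/s.
ρ_i^0.322 = 1890^0.322 = 11.35
d^0.8 = 7.21^0.8 = 4.857
v^0.47 = 6020^0.47 = 59.76
g^-0.19 = 0.25^-0.19 = 1.301
D_tc = 0.0919 × 11.35 × 4.857 × 59.76 × 1.301 = 393.9 m
D_f = 1.16 × 393.9 = 456.9 m

D_f ≈ 457 m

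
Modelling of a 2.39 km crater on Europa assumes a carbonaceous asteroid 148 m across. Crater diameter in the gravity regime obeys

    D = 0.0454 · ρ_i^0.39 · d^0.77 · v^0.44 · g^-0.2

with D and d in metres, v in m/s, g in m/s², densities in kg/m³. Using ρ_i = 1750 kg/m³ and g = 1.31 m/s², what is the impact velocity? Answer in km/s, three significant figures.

Rearranging for v: v = [D / (0.0454 · 1750^0.39 · 148^0.77 · 1.31^-0.2)]^(1/0.44).
D = 2390 m.
1750^0.39 = 18.40
148^0.77 = 46.89
1.31^-0.2 = 0.9474
Denominator = 0.0454 × 18.40 × 46.89 × 0.9474 = 37.11
D / 37.11 = 2390 / 37.11 = 64.40
v = 64.40^(1/0.44) = 64.40^2.2727 = 12914 m/s

v ≈ 12.9 km/s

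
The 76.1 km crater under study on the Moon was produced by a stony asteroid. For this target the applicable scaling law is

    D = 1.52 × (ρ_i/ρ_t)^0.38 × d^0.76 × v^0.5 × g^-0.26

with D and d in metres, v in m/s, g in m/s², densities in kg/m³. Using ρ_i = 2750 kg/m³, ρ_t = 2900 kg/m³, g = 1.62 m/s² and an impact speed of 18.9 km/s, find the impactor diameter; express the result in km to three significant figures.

Rearranging for d: d = [D / (1.52 · (2750/2900)^0.38 · 18900^0.5 · 1.62^-0.26)]^(1/0.76).
D = 76100 m.
(2750/2900)^0.38 = 0.9800
18900^0.5 = 137.5
1.62^-0.26 = 0.8821
Denominator = 1.52 × 0.9800 × 137.5 × 0.8821 = 180.7
D / 180.7 = 76100 / 180.7 = 421.1
d = 421.1^(1/0.76) = 421.1^1.3158 = 2839 m

d ≈ 2.84 km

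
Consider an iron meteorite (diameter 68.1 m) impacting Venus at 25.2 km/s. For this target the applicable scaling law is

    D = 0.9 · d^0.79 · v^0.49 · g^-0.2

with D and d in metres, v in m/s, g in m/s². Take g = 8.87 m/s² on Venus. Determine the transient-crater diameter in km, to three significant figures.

In SI units: v = 25200 m/s.
d^0.79 = 68.1^0.79 = 28.07
v^0.49 = 25200^0.49 = 143.4
g^-0.2 = 8.87^-0.2 = 0.6463
D = 0.9 × 28.07 × 143.4 × 0.6463 = 2341 m
   = 2.341 km

D ≈ 2.34 km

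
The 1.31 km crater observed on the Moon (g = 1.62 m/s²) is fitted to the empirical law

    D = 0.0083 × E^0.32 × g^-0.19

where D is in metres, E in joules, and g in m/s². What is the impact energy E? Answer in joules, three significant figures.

E ≈ 2.34 × 10^16 J

Rearranging: E = [D / (0.0083 · g^-0.19)]^(1/0.32).
D = 1310 m.
g^-0.19 = 1.62^-0.19 = 0.9124
D / (0.0083 × 0.9124) = 1310 / (7.573 × 10^-3) = 1.730 × 10^5
E = (1.730 × 10^5)^3.125 = 2.338 × 10^16 J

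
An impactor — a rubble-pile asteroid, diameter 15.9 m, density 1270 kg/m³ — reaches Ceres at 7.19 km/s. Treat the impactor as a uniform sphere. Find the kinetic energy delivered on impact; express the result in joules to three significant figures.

E ≈ 6.91 × 10^13 J

v = 7190 m/s.
Mass m = (π/6) ρ d³ = (π/6) × 1270 × (15.9)³ = 2.673 × 10^6 kg
E = ½ m v² = 0.5 × 2.673 × 10^6 × (7190)² = 6.909 × 10^13 J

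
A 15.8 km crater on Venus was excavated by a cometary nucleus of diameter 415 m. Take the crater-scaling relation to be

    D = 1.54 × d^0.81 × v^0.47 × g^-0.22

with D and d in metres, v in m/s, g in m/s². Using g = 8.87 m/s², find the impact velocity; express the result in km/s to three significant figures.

v ≈ 29.2 km/s

Rearranging for v: v = [D / (1.54 · 415^0.81 · 8.87^-0.22)]^(1/0.47).
D = 15800 m.
415^0.81 = 132.0
8.87^-0.22 = 0.6187
Denominator = 1.54 × 132.0 × 0.6187 = 125.8
D / 125.8 = 15800 / 125.8 = 125.6
v = 125.6^(1/0.47) = 125.6^2.1277 = 29243 m/s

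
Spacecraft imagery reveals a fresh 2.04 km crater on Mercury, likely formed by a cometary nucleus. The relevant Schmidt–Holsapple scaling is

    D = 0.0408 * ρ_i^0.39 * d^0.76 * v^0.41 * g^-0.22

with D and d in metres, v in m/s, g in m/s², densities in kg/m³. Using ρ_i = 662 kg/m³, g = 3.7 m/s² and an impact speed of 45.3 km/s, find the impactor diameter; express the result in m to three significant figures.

d ≈ 244 m

Rearranging for d: d = [D / (0.0408 · 662^0.39 · 45300^0.41 · 3.7^-0.22)]^(1/0.76).
D = 2040 m.
662^0.39 = 12.59
45300^0.41 = 81.10
3.7^-0.22 = 0.7499
Denominator = 0.0408 × 12.59 × 81.10 × 0.7499 = 31.24
D / 31.24 = 2040 / 31.24 = 65.30
d = 65.30^(1/0.76) = 65.30^1.3158 = 244.4 m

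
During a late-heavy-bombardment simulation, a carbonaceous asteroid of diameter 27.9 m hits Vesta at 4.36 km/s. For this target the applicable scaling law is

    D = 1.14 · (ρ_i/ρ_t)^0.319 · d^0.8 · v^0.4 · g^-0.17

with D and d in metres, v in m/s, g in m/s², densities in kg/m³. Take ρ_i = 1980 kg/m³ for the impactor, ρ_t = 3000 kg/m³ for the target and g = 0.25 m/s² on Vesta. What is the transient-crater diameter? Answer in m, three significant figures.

In SI units: v = 4360 m/s.
(ρ_i/ρ_t)^0.319 = (1980/3000)^0.319 = 0.8759
d^0.8 = 27.9^0.8 = 14.34
v^0.4 = 4360^0.4 = 28.56
g^-0.17 = 0.25^-0.17 = 1.266
D = 1.14 × 0.8759 × 14.34 × 28.56 × 1.266 = 517.7 m

D ≈ 518 m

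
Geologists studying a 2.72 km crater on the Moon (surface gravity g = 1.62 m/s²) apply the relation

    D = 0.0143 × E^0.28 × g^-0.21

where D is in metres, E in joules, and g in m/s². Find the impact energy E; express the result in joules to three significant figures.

Rearranging: E = [D / (0.0143 · g^-0.21)]^(1/0.28).
D = 2720 m.
g^-0.21 = 1.62^-0.21 = 0.9037
D / (0.0143 × 0.9037) = 2720 / (0.01292) = 2.105 × 10^5
E = (2.105 × 10^5)^3.5714 = 1.027 × 10^19 J

E ≈ 1.03 × 10^19 J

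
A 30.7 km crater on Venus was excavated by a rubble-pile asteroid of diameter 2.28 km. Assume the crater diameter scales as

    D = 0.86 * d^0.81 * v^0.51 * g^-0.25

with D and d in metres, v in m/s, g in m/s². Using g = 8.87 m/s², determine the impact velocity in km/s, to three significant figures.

Rearranging for v: v = [D / (0.86 · 2280^0.81 · 8.87^-0.25)]^(1/0.51).
D = 30700 m.
2280^0.81 = 524.7
8.87^-0.25 = 0.5795
Denominator = 0.86 × 524.7 × 0.5795 = 261.5
D / 261.5 = 30700 / 261.5 = 117.4
v = 117.4^(1/0.51) = 117.4^1.9608 = 11434 m/s

v ≈ 11.4 km/s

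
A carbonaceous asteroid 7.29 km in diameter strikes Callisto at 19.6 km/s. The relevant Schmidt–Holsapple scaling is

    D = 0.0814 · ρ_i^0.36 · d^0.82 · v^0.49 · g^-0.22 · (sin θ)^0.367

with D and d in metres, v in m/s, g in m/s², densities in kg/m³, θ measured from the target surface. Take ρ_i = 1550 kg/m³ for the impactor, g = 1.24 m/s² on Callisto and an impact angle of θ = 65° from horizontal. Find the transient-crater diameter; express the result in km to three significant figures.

In SI units: d = 7290 m, v = 19600 m/s.
ρ_i^0.36 = 1550^0.36 = 14.08
d^0.82 = 7290^0.82 = 1470
v^0.49 = 19600^0.49 = 126.8
g^-0.22 = 1.24^-0.22 = 0.9538
(sin 65°)^0.367 = 0.9063^0.367 = 0.9645
D = 0.0814 × 14.08 × 1470 × 126.8 × 0.9538 × 0.9645 = 1.965 × 10^5 m
   = 196.5 km

D ≈ 197 km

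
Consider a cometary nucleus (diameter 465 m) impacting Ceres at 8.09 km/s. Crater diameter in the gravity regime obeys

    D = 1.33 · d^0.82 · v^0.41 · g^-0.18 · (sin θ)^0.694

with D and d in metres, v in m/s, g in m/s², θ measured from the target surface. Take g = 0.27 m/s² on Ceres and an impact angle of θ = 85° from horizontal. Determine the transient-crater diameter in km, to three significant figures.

In SI units: v = 8090 m/s.
d^0.82 = 465^0.82 = 153.9
v^0.41 = 8090^0.41 = 40.02
g^-0.18 = 0.27^-0.18 = 1.266
(sin 85°)^0.694 = 0.9962^0.694 = 0.9974
D = 1.33 × 153.9 × 40.02 × 1.266 × 0.9974 = 10344 m
   = 10.34 km

D ≈ 10.3 km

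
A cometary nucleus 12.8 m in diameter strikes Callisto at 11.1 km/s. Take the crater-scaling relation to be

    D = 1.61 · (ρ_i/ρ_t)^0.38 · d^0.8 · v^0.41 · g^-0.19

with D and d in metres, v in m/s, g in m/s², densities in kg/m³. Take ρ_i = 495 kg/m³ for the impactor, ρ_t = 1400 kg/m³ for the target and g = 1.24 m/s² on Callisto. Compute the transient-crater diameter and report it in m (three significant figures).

In SI units: v = 11100 m/s.
(ρ_i/ρ_t)^0.38 = (495/1400)^0.38 = 0.6736
d^0.8 = 12.8^0.8 = 7.687
v^0.41 = 11100^0.41 = 45.56
g^-0.19 = 1.24^-0.19 = 0.9600
D = 1.61 × 0.6736 × 7.687 × 45.56 × 0.9600 = 364.6 m

D ≈ 365 m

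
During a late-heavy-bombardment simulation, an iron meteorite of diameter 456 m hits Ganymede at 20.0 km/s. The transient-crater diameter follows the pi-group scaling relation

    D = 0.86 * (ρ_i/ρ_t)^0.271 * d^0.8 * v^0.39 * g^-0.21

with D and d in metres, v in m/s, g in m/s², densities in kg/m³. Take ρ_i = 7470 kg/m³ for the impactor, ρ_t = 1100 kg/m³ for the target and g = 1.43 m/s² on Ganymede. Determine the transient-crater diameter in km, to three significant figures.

D ≈ 8.55 km

In SI units: v = 20000 m/s.
(ρ_i/ρ_t)^0.271 = (7470/1100)^0.271 = 1.681
d^0.8 = 456^0.8 = 134.0
v^0.39 = 20000^0.39 = 47.58
g^-0.21 = 1.43^-0.21 = 0.9276
D = 0.86 × 1.681 × 134.0 × 47.58 × 0.9276 = 8550 m
   = 8.550 km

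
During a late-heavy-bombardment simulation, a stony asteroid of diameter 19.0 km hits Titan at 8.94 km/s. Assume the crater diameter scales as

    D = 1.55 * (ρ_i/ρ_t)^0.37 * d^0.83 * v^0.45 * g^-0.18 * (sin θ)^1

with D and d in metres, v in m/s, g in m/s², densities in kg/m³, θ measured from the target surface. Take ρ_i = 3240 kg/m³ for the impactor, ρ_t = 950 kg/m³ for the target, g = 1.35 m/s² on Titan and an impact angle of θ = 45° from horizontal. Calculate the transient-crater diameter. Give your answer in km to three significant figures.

In SI units: d = 19000 m, v = 8940 m/s.
(ρ_i/ρ_t)^0.37 = (3240/950)^0.37 = 1.575
d^0.83 = 19000^0.83 = 3559
v^0.45 = 8940^0.45 = 59.99
g^-0.18 = 1.35^-0.18 = 0.9474
(sin 45°)^1 = 0.7071^1 = 0.7071
D = 1.55 × 1.575 × 3559 × 59.99 × 0.9474 × 0.7071 = 3.492 × 10^5 m
   = 349.2 km

D ≈ 349 km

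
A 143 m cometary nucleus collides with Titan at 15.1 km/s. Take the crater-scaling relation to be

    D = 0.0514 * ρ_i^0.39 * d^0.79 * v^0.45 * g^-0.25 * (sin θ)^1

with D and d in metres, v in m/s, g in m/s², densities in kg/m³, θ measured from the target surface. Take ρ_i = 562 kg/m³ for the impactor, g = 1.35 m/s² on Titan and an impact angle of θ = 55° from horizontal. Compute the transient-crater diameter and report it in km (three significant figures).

D ≈ 1.77 km

In SI units: v = 15100 m/s.
ρ_i^0.39 = 562^0.39 = 11.81
d^0.79 = 143^0.79 = 50.43
v^0.45 = 15100^0.45 = 75.95
g^-0.25 = 1.35^-0.25 = 0.9277
(sin 55°)^1 = 0.8192^1 = 0.8192
D = 0.0514 × 11.81 × 50.43 × 75.95 × 0.9277 × 0.8192 = 1767 m
   = 1.767 km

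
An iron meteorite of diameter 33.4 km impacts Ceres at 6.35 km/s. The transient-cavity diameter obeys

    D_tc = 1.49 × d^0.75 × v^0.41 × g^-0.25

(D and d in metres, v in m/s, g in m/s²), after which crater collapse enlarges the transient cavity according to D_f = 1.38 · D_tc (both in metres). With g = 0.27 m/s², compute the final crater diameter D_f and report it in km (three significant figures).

D_f ≈ 255 km

In SI: d = 33400 m, v = 6350 m/s.
d^0.75 = 33400^0.75 = 2471
v^0.41 = 6350^0.41 = 36.24
g^-0.25 = 0.27^-0.25 = 1.387
D_tc = 1.49 × 2471 × 36.24 × 1.387 = 1.851 × 10^5 m
D_f = 1.38 × 1.851 × 10^5 = 2.554 × 10^5 m
     = 255.4 km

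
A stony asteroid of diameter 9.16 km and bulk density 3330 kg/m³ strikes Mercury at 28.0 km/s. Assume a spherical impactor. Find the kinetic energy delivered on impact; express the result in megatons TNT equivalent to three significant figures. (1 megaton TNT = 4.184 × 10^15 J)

d = 9160 m; v = 28000 m/s.
Mass m = (π/6) ρ d³ = (π/6) × 3330 × (9160)³ = 1.340 × 10^15 kg
E = ½ m v² = 0.5 × 1.340 × 10^15 × (28000)² = 5.253 × 10^23 J
   = 5.253 × 10^23 / 4.184×10^15 = 1.255 × 10^8 Mt

E ≈ 1.26 × 10^8 Mt TNT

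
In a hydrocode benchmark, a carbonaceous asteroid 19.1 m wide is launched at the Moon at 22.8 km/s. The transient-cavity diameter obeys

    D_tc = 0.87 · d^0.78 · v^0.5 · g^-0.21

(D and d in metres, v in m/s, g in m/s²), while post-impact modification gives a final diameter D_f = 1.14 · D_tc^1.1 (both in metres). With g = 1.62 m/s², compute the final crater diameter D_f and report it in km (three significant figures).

D_f ≈ 2.74 km

v = 22800 m/s.
d^0.78 = 19.1^0.78 = 9.982
v^0.5 = 22800^0.5 = 151.0
g^-0.21 = 1.62^-0.21 = 0.9037
D_tc = 0.87 × 9.982 × 151.0 × 0.9037 = 1185 m
D_f = 1.14 × (1185)^1.1 = 2742 m
     = 2.742 km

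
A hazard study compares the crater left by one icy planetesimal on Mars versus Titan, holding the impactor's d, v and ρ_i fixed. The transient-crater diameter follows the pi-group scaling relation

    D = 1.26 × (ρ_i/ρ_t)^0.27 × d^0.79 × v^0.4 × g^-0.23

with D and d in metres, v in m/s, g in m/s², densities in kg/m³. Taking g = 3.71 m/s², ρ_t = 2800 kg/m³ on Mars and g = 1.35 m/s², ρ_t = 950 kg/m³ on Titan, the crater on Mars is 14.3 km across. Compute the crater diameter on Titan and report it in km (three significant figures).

D ≈ 24.2 km

The impactor-only factors (d, v, ρ_i) cancel in the ratio, leaving D_Titan/D_Mars = (g_Titan/g_Mars)^-0.23 · (ρ_t,Mars/ρ_t,Titan)^0.27.
(1.35/3.71)^-0.23 = 0.3639^-0.23 = 1.262
(2800/950)^0.27 = 2.947^0.27 = 1.339
Ratio = 1.262 × 1.339 = 1.690
D_Titan = 1.690 × 14.3 km = 24.2 km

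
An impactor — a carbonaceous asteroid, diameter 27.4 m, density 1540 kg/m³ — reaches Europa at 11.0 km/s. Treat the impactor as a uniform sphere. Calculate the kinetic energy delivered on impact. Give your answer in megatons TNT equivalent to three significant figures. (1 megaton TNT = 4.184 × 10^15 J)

v = 11000 m/s.
Mass m = (π/6) ρ d³ = (π/6) × 1540 × (27.4)³ = 1.659 × 10^7 kg
E = ½ m v² = 0.5 × 1.659 × 10^7 × (11000)² = 1.004 × 10^15 J
   = 1.004 × 10^15 / 4.184×10^15 = 0.2400 Mt

E ≈ 0.240 Mt TNT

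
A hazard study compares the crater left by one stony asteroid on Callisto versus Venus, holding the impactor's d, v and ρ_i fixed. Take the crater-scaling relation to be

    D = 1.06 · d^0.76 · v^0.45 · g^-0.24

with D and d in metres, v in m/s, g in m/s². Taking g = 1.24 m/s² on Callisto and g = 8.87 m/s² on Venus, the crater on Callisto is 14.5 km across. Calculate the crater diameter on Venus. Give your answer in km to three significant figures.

D ≈ 9.04 km

All impactor-dependent factors cancel in the ratio, leaving D_Venus/D_Callisto = (g_Venus/g_Callisto)^-0.24.
(8.87/1.24)^-0.24 = 7.153^-0.24 = 0.6236
D_Venus = 0.6236 × 14.5 km = 9.04 km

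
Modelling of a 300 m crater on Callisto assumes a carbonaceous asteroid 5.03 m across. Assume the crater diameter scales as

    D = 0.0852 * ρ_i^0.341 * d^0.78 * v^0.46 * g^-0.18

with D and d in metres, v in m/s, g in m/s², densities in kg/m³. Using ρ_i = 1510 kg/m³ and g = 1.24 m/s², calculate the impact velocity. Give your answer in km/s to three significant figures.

v ≈ 15.9 km/s

Rearranging for v: v = [D / (0.0852 · 1510^0.341 · 5.03^0.78 · 1.24^-0.18)]^(1/0.46).
1510^0.341 = 12.13
5.03^0.78 = 3.526
1.24^-0.18 = 0.9620
Denominator = 0.0852 × 12.13 × 3.526 × 0.9620 = 3.506
D / 3.506 = 300 / 3.506 = 85.57
v = 85.57^(1/0.46) = 85.57^2.1739 = 15874 m/s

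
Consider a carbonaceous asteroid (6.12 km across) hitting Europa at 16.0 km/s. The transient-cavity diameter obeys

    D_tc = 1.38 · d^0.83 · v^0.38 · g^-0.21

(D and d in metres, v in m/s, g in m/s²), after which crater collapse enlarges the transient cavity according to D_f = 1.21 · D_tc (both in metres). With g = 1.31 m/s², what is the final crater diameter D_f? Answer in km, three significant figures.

D_f ≈ 86.8 km

In SI: d = 6120 m, v = 16000 m/s.
d^0.83 = 6120^0.83 = 1390
v^0.38 = 16000^0.38 = 39.59
g^-0.21 = 1.31^-0.21 = 0.9449
D_tc = 1.38 × 1390 × 39.59 × 0.9449 = 71760 m
D_f = 1.21 × 71760 = 86830 m
     = 86.83 km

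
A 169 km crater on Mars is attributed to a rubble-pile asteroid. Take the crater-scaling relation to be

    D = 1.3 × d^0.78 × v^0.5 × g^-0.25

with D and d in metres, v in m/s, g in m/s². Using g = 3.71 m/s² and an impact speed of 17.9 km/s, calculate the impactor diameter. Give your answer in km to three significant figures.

Rearranging for d: d = [D / (1.3 · 17900^0.5 · 3.71^-0.25)]^(1/0.78).
D = 169000 m.
17900^0.5 = 133.8
3.71^-0.25 = 0.7205
Denominator = 1.3 × 133.8 × 0.7205 = 125.3
D / 125.3 = 169000 / 125.3 = 1349
d = 1349^(1/0.78) = 1349^1.2821 = 10304 m

d ≈ 10.3 km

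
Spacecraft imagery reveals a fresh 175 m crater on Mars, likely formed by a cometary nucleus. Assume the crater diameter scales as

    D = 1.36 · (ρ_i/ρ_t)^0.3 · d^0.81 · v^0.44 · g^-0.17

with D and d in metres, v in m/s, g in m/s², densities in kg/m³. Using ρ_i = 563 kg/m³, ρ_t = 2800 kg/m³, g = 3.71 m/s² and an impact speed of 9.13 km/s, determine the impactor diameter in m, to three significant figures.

Rearranging for d: d = [D / (1.36 · (563/2800)^0.3 · 9130^0.44 · 3.71^-0.17)]^(1/0.81).
(563/2800)^0.3 = 0.6180
9130^0.44 = 55.28
3.71^-0.17 = 0.8002
Denominator = 1.36 × 0.6180 × 55.28 × 0.8002 = 37.18
D / 37.18 = 175 / 37.18 = 4.707
d = 4.707^(1/0.81) = 4.707^1.2346 = 6.770 m

d ≈ 6.77 m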